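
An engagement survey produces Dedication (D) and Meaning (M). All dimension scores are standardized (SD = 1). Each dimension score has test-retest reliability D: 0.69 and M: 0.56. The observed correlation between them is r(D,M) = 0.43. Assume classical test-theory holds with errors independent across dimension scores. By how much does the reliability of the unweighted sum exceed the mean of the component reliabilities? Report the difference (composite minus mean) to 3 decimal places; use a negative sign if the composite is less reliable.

Var(sum) = 2 + 0.86 = 2.86; true-score variance = 1.25 + 0.86 = 2.11; composite reliability = 0.7378.
Mean component reliability = 0.6250.
Difference = 0.7378 − 0.6250 = 0.113.

0.113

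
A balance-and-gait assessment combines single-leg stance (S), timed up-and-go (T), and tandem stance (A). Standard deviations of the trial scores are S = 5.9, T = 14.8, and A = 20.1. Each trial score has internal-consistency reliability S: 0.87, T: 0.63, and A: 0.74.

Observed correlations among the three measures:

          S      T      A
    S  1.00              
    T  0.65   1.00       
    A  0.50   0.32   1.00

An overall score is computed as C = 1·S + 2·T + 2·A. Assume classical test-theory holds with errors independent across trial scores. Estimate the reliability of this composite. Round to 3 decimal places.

0.800

Var(C) = 5.9² + 2²·14.8² + 2²·20.1² + 2·[2·5.9·14.8·0.65 + 2·5.9·20.1·0.50 + 4·14.8·20.1·0.32] = 2527.01 + 1225.76 = 3752.77.
Under uncorrelated errors the observed covariances equal the true-score covariances, so only the own-variance terms attenuate.
True-score variance = [5.9²·0.87 + 2²·14.8²·0.63 + 2²·20.1²·0.74] + 1225.76 = 1778.14 + 1225.76 = 3003.9.
Reliability = 3003.9 / 3752.77 = 0.800.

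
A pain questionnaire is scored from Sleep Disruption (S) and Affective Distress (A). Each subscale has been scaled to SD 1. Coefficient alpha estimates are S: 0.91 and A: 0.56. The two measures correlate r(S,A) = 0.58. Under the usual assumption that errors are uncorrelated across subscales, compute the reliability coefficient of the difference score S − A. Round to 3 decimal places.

0.369

Var(S−A) = 1 + 1 − 2·0.58 = 2 − 1.16 = 0.84.
Because errors are independent across components, Cov(Tᵢ,Tⱼ) = Cov(Xᵢ,Xⱼ); the off-diagonal part of the true-score variance is the same as above.
True-score variance = [0.91 + 0.56] − 1.16 = 1.47 − 1.16 = 0.31.
Reliability = 0.31 / 0.84 = 0.369.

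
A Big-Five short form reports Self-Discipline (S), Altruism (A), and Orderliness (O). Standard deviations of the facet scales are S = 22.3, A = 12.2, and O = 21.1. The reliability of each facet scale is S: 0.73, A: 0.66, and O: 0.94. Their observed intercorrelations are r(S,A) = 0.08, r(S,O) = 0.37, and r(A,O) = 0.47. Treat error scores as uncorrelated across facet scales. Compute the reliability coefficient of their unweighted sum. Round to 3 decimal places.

0.877

Var(S+A+O) = 22.3² + 12.2² + 21.1² + 2·[22.3·12.2·0.08 + 22.3·21.1·0.37 + 12.2·21.1·0.47] = 1091.34 + 633.697 = 1725.04.
Under uncorrelated errors the observed covariances equal the true-score covariances, so only the own-variance terms attenuate.
True-score variance = [22.3²·0.73 + 12.2²·0.66 + 21.1²·0.94] + 633.697 = 879.754 + 633.697 = 1513.45.
Reliability = 1513.45 / 1725.04 = 0.877.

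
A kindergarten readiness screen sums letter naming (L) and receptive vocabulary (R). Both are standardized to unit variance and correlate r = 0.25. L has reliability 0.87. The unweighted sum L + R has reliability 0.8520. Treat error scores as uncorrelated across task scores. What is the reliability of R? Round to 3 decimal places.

0.760

Var(L+R) = 2 + 2·0.25 = 2.500.
True-score variance = ρ_L + ρ_R + 2·0.25, so 0.8520 = (0.87 + ρ_R + 0.50) / 2.500.
ρ_R = 0.8520·2.500 − 0.87 − 0.50 = 0.760.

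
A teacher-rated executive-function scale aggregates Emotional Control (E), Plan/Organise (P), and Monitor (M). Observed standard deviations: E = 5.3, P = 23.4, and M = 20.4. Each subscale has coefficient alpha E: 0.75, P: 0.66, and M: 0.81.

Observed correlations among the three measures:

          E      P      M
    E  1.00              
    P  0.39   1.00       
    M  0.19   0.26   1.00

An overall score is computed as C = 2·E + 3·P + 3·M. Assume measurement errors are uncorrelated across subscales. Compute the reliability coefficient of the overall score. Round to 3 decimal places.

Var(C) = 2²·5.3² + 3²·23.4² + 3²·20.4² + 2·[6·5.3·23.4·0.39 + 6·5.3·20.4·0.19 + 9·23.4·20.4·0.26] = 8785.84 + 3060.97 = 11846.8.
With uncorrelated errors the cross-covariances are all true-score covariance, so they carry over unchanged; only the diagonal terms shrink to ρᵢσᵢ².
True-score variance = [2²·5.3²·0.75 + 3²·23.4²·0.66 + 3²·20.4²·0.81] + 3060.97 = 6370.58 + 3060.97 = 9431.55.
Reliability = 9431.55 / 11846.8 = 0.796.

0.796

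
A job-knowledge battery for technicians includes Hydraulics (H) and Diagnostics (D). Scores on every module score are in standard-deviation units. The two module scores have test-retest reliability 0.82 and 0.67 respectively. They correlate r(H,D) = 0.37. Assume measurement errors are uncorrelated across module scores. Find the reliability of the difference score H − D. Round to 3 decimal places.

0.595

Var(H−D) = 1 + 1 − 2·0.37 = 2 − 0.74 = 1.26.
Under uncorrelated errors the observed covariances equal the true-score covariances, so only the own-variance terms attenuate.
True-score variance = [0.82 + 0.67] − 0.74 = 1.49 − 0.74 = 0.75.
Reliability = 0.75 / 1.26 = 0.595.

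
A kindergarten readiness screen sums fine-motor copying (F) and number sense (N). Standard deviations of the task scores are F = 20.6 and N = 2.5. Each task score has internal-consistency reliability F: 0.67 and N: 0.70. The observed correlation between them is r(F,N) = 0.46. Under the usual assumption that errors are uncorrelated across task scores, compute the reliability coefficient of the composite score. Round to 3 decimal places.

Var(F+N) = 20.6² + 2.5² + 2·[20.6·2.5·0.46] = 430.61 + 47.38 = 477.99.
Because errors are independent across components, Cov(Tᵢ,Tⱼ) = Cov(Xᵢ,Xⱼ); the off-diagonal part of the true-score variance is the same as above.
True-score variance = [20.6²·0.67 + 2.5²·0.70] + 47.38 = 288.696 + 47.38 = 336.076.
Reliability = 336.076 / 477.99 = 0.703.

0.703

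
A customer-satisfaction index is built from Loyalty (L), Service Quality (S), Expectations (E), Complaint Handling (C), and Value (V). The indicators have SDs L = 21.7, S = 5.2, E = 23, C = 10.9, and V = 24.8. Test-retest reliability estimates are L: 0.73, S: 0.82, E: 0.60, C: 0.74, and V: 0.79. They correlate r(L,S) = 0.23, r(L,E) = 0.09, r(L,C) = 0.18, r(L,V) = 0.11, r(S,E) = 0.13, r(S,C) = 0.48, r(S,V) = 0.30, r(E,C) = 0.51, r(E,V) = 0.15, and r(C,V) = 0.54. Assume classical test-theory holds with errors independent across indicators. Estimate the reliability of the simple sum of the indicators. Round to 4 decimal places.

0.8314

Var(L+S+E+C+V) = 21.7² + 5.2² + 23² + 10.9² + 24.8² + 2·[21.7·5.2·0.23 + 21.7·23·0.09 + 21.7·10.9·0.18 + 21.7·24.8·0.11 + 5.2·23·0.13 + 5.2·10.9·0.48 + 5.2·24.8·0.30 + 23·10.9·0.51 + 23·24.8·0.15 + 10.9·24.8·0.54] = 1760.78 + 1226.95 = 2987.73.
Under uncorrelated errors the observed covariances equal the true-score covariances, so only the own-variance terms attenuate.
True-score variance = [21.7²·0.73 + 5.2²·0.82 + 23²·0.60 + 10.9²·0.74 + 24.8²·0.79] + 1226.95 = 1257.12 + 1226.95 = 2484.08.
Reliability = 2484.08 / 2987.73 = 0.8314.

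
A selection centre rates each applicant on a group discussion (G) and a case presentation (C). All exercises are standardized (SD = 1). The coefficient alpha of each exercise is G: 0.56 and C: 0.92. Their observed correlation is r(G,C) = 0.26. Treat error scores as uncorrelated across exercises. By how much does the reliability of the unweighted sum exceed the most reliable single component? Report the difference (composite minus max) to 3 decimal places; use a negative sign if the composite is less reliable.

Var(sum) = 2 + 0.52 = 2.52; true-score variance = 1.48 + 0.52 = 2; composite reliability = 0.7937.
Max component reliability = 0.9200.
Difference = 0.7937 − 0.9200 = -0.126.

-0.126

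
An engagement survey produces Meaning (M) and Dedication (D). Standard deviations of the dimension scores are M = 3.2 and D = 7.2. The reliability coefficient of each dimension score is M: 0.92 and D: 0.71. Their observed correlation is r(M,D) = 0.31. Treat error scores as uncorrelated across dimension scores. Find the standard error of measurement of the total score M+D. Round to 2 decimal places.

Var(total) = 62.08 + 14.2848 = 76.3648.
True-score variance = 46.2272 + 14.2848 = 60.512, so reliability = 0.7924.
Error variance = 76.3648 − 60.512 = 15.8528; SEM = √15.8528 = 3.98.

3.98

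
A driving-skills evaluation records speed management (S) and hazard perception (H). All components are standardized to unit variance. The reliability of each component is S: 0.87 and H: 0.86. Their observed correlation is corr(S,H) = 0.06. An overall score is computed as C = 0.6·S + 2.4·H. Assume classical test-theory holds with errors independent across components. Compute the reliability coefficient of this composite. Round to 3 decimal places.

0.864

Var(C) = 0.6² + 2.4² + 2·[1.44·0.06] = 6.12 + 0.1728 = 6.2928.
Because errors are independent across components, Cov(Tᵢ,Tⱼ) = Cov(Xᵢ,Xⱼ); the off-diagonal part of the true-score variance is the same as above.
True-score variance = [0.6²·0.87 + 2.4²·0.86] + 0.1728 = 5.2668 + 0.1728 = 5.4396.
Reliability = 5.4396 / 6.2928 = 0.864.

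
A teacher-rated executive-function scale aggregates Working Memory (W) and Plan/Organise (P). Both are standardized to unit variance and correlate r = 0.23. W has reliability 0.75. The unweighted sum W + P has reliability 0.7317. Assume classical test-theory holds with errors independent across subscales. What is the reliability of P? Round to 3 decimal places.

Var(W+P) = 2 + 2·0.23 = 2.460.
True-score variance = ρ_W + ρ_P + 2·0.23, so 0.7317 = (0.75 + ρ_P + 0.46) / 2.460.
ρ_P = 0.7317·2.460 − 0.75 − 0.46 = 0.590.

0.590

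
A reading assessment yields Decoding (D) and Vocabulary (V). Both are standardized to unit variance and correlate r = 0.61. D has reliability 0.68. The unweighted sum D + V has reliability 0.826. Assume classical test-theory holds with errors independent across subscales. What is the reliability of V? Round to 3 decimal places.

Var(D+V) = 2 + 2·0.61 = 3.220.
True-score variance = ρ_D + ρ_V + 2·0.61, so 0.826 = (0.68 + ρ_V + 1.22) / 3.220.
ρ_V = 0.826·3.220 − 0.68 − 1.22 = 0.760.

0.760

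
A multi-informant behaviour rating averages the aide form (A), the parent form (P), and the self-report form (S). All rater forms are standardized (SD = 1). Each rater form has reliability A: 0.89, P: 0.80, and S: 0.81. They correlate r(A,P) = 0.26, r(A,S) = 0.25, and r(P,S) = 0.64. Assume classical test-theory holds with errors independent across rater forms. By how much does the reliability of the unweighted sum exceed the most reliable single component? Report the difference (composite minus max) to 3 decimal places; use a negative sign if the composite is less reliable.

Var(sum) = 3 + 2.3 = 5.3; true-score variance = 2.5 + 2.3 = 4.8; composite reliability = 0.9057.
Max component reliability = 0.8900.
Difference = 0.9057 − 0.8900 = 0.016.

0.016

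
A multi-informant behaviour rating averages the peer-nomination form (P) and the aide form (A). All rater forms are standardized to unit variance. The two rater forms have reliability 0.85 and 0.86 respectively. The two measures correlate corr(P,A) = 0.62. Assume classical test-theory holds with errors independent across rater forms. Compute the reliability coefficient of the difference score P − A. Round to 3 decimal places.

Var(P−A) = 1 + 1 − 2·0.62 = 2 − 1.24 = 0.76.
Under uncorrelated errors the observed covariances equal the true-score covariances, so only the own-variance terms attenuate.
True-score variance = [0.85 + 0.86] − 1.24 = 1.71 − 1.24 = 0.47.
Reliability = 0.47 / 0.76 = 0.618.

0.618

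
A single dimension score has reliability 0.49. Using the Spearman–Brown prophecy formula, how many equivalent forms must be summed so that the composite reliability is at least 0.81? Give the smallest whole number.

k ≥ ρ*(1−ρ₁)/(ρ₁(1−ρ*)) = 0.81·0.51 / (0.49·0.19) = 4.437.
Smallest integer k = 5.

5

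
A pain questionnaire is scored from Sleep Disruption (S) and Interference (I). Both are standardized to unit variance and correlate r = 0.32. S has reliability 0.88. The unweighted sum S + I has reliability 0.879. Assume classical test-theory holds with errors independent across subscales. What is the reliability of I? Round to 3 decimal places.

0.801

Var(S+I) = 2 + 2·0.32 = 2.640.
True-score variance = ρ_S + ρ_I + 2·0.32, so 0.879 = (0.88 + ρ_I + 0.64) / 2.640.
ρ_I = 0.879·2.640 − 0.88 − 0.64 = 0.801.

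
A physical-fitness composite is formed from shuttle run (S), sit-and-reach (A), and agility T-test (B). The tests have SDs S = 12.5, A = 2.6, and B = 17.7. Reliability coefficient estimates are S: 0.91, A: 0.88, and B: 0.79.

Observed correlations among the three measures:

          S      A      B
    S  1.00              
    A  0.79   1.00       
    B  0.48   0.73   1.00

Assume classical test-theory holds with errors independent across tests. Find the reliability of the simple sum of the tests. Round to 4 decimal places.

0.9001

Var(S+A+B) = 12.5² + 2.6² + 17.7² + 2·[12.5·2.6·0.79 + 12.5·17.7·0.48 + 2.6·17.7·0.73] = 476.3 + 330.939 = 807.239.
Under uncorrelated errors the observed covariances equal the true-score covariances, so only the own-variance terms attenuate.
True-score variance = [12.5²·0.91 + 2.6²·0.88 + 17.7²·0.79] + 330.939 = 395.635 + 330.939 = 726.575.
Reliability = 726.575 / 807.239 = 0.9001.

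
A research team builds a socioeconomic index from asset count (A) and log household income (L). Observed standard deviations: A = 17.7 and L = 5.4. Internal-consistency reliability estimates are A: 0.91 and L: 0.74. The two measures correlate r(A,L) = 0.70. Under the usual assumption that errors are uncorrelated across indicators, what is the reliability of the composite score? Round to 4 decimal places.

0.9249

Var(A+L) = 17.7² + 5.4² + 2·[17.7·5.4·0.70] = 342.45 + 133.812 = 476.262.
Because errors are independent across components, Cov(Tᵢ,Tⱼ) = Cov(Xᵢ,Xⱼ); the off-diagonal part of the true-score variance is the same as above.
True-score variance = [17.7²·0.91 + 5.4²·0.74] + 133.812 = 306.672 + 133.812 = 440.484.
Reliability = 440.484 / 476.262 = 0.9249.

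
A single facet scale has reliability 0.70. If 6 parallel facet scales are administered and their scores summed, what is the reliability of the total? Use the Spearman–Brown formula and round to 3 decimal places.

ρ_k = kρ / (1 + (k−1)ρ) = 6·0.70 / (1 + 5·0.70) = 4.200 / 4.500 = 0.933.

0.933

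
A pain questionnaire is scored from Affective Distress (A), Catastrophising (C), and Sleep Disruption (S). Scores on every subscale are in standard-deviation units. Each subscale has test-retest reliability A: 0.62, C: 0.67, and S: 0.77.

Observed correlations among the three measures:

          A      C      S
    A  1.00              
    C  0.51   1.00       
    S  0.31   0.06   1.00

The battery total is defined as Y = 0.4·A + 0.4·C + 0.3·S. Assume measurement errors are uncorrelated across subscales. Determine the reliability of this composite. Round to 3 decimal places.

Var(Y) = 0.4² + 0.4² + 0.3² + 2·[0.16·0.51 + 0.12·0.31 + 0.12·0.06] = 0.41 + 0.252 = 0.662.
With uncorrelated errors the cross-covariances are all true-score covariance, so they carry over unchanged; only the diagonal terms shrink to ρᵢσᵢ².
True-score variance = [0.4²·0.62 + 0.4²·0.67 + 0.3²·0.77] + 0.252 = 0.2757 + 0.252 = 0.5277.
Reliability = 0.5277 / 0.662 = 0.797.

0.797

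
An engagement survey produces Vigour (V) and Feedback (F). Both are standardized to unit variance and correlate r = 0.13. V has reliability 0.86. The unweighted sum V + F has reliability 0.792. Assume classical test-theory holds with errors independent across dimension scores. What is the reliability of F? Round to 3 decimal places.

Var(V+F) = 2 + 2·0.13 = 2.260.
True-score variance = ρ_V + ρ_F + 2·0.13, so 0.792 = (0.86 + ρ_F + 0.26) / 2.260.
ρ_F = 0.792·2.260 − 0.86 − 0.26 = 0.670.

0.670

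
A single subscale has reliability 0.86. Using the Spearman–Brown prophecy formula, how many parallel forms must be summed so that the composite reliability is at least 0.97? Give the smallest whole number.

6

k ≥ ρ*(1−ρ₁)/(ρ₁(1−ρ*)) = 0.97·0.14 / (0.86·0.03) = 5.264.
Smallest integer k = 6.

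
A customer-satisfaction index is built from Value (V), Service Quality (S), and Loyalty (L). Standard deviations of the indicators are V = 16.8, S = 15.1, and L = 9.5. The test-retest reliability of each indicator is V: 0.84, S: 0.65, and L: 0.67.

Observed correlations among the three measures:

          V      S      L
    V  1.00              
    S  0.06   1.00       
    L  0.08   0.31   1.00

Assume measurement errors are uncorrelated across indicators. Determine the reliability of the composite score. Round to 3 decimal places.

0.792

Var(V+S+L) = 16.8² + 15.1² + 9.5² + 2·[16.8·15.1·0.06 + 16.8·9.5·0.08 + 15.1·9.5·0.31] = 600.5 + 144.917 = 745.417.
Because errors are independent across components, Cov(Tᵢ,Tⱼ) = Cov(Xᵢ,Xⱼ); the off-diagonal part of the true-score variance is the same as above.
True-score variance = [16.8²·0.84 + 15.1²·0.65 + 9.5²·0.67] + 144.917 = 445.756 + 144.917 = 590.672.
Reliability = 590.672 / 745.417 = 0.792.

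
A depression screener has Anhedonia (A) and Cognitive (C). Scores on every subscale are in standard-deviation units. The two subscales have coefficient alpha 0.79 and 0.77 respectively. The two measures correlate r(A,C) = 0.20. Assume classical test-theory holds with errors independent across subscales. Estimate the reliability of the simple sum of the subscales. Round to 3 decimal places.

0.817

Var(A+C) = 2 + 2·[0.20] = 2 + 0.4 = 2.4.
Under uncorrelated errors the observed covariances equal the true-score covariances, so only the own-variance terms attenuate.
True-score variance = [0.79 + 0.77] + 0.4 = 1.56 + 0.4 = 1.96.
Reliability = 1.96 / 2.4 = 0.817.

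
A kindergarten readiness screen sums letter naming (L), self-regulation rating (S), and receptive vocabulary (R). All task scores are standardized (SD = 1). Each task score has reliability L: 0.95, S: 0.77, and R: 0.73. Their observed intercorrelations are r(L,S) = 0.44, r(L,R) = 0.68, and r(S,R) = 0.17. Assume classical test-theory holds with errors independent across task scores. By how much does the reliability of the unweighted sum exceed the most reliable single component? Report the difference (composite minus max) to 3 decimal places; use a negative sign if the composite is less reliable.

-0.049

Var(sum) = 3 + 2.58 = 5.58; true-score variance = 2.45 + 2.58 = 5.03; composite reliability = 0.9014.
Max component reliability = 0.9500.
Difference = 0.9014 − 0.9500 = -0.049.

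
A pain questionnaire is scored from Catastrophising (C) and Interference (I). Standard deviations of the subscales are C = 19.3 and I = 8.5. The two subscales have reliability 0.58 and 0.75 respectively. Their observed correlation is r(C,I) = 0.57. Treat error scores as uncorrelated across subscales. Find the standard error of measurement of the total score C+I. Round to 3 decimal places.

13.210

Var(total) = 444.74 + 187.017 = 631.757.
True-score variance = 270.232 + 187.017 = 457.249, so reliability = 0.7238.
Error variance = 631.757 − 457.249 = 174.508; SEM = √174.508 = 13.210.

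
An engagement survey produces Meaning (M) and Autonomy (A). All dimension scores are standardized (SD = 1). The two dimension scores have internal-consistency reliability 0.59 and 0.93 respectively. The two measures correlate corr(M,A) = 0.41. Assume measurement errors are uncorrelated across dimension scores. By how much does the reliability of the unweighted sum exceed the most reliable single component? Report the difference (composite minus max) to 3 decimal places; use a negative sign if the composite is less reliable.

Var(sum) = 2 + 0.82 = 2.82; true-score variance = 1.52 + 0.82 = 2.34; composite reliability = 0.8298.
Max component reliability = 0.9300.
Difference = 0.8298 − 0.9300 = -0.100.

-0.100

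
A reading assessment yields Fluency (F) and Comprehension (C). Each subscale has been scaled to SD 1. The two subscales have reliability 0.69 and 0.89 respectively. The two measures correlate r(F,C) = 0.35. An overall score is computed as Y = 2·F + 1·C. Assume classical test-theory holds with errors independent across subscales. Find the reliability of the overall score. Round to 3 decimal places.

0.789

Var(Y) = 2² + 1 + 2·[2·0.35] = 5 + 1.4 = 6.4.
Under uncorrelated errors the observed covariances equal the true-score covariances, so only the own-variance terms attenuate.
True-score variance = [2²·0.69 + 0.89] + 1.4 = 3.65 + 1.4 = 5.05.
Reliability = 5.05 / 6.4 = 0.789.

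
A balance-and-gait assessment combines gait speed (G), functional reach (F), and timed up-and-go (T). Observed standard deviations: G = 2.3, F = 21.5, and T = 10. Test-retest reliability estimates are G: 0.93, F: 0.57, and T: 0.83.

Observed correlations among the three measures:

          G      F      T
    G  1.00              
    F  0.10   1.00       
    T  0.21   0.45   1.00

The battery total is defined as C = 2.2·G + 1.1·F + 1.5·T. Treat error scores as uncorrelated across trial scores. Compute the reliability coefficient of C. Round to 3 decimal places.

0.763

Var(C) = 2.2²·2.3² + 1.1²·21.5² + 1.5²·10² + 2·[2.42·2.3·21.5·0.10 + 3.3·2.3·10·0.21 + 1.65·21.5·10·0.45] = 809.926 + 375.087 = 1185.01.
With uncorrelated errors the cross-covariances are all true-score covariance, so they carry over unchanged; only the diagonal terms shrink to ρᵢσᵢ².
True-score variance = [2.2²·2.3²·0.93 + 1.1²·21.5²·0.57 + 1.5²·10²·0.83] + 375.087 = 529.375 + 375.087 = 904.462.
Reliability = 904.462 / 1185.01 = 0.763.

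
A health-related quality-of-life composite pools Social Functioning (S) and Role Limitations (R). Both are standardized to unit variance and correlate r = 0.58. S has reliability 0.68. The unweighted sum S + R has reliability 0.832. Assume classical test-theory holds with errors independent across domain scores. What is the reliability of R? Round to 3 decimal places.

0.789

Var(S+R) = 2 + 2·0.58 = 3.160.
True-score variance = ρ_S + ρ_R + 2·0.58, so 0.832 = (0.68 + ρ_R + 1.16) / 3.160.
ρ_R = 0.832·3.160 − 0.68 − 1.16 = 0.789.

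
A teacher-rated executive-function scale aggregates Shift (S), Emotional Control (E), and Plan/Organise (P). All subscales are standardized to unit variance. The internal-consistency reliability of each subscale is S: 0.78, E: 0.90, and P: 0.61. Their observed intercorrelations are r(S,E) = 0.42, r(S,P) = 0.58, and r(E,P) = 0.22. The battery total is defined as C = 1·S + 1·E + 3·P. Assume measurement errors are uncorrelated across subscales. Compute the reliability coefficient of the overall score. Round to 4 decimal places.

0.7698

Var(C) = 1 + 1 + 3² + 2·[0.42 + 3·0.58 + 3·0.22] = 11 + 5.64 = 16.64.
Under uncorrelated errors the observed covariances equal the true-score covariances, so only the own-variance terms attenuate.
True-score variance = [0.78 + 0.90 + 3²·0.61] + 5.64 = 7.17 + 5.64 = 12.81.
Reliability = 12.81 / 16.64 = 0.7698.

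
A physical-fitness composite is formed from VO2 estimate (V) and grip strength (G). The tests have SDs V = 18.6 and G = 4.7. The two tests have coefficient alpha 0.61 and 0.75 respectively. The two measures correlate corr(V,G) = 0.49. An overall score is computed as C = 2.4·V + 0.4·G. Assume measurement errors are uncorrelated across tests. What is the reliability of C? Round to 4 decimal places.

Var(C) = 2.4²·18.6² + 0.4²·4.7² + 2·[0.96·18.6·4.7·0.49] = 1996.26 + 82.2447 = 2078.51.
With uncorrelated errors the cross-covariances are all true-score covariance, so they carry over unchanged; only the diagonal terms shrink to ρᵢσᵢ².
True-score variance = [2.4²·18.6²·0.61 + 0.4²·4.7²·0.75] + 82.2447 = 1218.22 + 82.2447 = 1300.46.
Reliability = 1300.46 / 2078.51 = 0.6257.

0.6257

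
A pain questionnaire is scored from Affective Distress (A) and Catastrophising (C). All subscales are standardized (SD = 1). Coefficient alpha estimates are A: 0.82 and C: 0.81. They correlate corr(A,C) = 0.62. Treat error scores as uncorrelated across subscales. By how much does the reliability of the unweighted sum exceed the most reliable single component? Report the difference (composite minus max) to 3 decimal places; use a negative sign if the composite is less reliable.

Var(sum) = 2 + 1.24 = 3.24; true-score variance = 1.63 + 1.24 = 2.87; composite reliability = 0.8858.
Max component reliability = 0.8200.
Difference = 0.8858 − 0.8200 = 0.066.

0.066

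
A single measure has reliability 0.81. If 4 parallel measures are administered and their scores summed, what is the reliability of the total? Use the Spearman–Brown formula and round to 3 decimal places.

0.945

ρ_k = kρ / (1 + (k−1)ρ) = 4·0.81 / (1 + 3·0.81) = 3.240 / 3.430 = 0.945.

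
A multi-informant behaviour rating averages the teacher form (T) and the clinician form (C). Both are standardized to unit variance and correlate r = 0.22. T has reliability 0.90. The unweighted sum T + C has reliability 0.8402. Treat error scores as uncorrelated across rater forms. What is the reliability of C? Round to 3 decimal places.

0.710

Var(T+C) = 2 + 2·0.22 = 2.440.
True-score variance = ρ_T + ρ_C + 2·0.22, so 0.8402 = (0.90 + ρ_C + 0.44) / 2.440.
ρ_C = 0.8402·2.440 − 0.90 − 0.44 = 0.710.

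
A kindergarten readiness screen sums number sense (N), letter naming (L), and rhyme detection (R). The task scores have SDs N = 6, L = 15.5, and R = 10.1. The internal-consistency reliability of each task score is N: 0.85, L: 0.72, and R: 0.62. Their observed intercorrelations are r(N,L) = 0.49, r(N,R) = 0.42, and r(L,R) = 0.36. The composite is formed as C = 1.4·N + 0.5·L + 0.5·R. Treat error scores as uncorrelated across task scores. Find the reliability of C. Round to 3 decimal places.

Var(C) = 1.4²·6² + 0.5²·15.5² + 0.5²·10.1² + 2·[0.7·6·15.5·0.49 + 0.7·6·10.1·0.42 + 0.25·15.5·10.1·0.36] = 156.125 + 127.61 = 283.735.
With uncorrelated errors the cross-covariances are all true-score covariance, so they carry over unchanged; only the diagonal terms shrink to ρᵢσᵢ².
True-score variance = [1.4²·6²·0.85 + 0.5²·15.5²·0.72 + 0.5²·10.1²·0.62] + 127.61 = 119.033 + 127.61 = 246.642.
Reliability = 246.642 / 283.735 = 0.869.

0.869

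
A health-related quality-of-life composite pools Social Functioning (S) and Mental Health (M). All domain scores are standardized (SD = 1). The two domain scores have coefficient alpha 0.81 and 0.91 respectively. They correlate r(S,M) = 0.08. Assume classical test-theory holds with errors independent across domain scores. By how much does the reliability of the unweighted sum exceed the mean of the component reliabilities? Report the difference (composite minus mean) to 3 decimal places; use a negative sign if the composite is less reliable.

0.010

Var(sum) = 2 + 0.16 = 2.16; true-score variance = 1.72 + 0.16 = 1.88; composite reliability = 0.8704.
Mean component reliability = 0.8600.
Difference = 0.8704 − 0.8600 = 0.010.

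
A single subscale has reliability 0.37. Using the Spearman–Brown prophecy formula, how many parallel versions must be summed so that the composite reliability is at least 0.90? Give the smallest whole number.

k ≥ ρ*(1−ρ₁)/(ρ₁(1−ρ*)) = 0.90·0.63 / (0.37·0.10) = 15.324.
Smallest integer k = 16.

16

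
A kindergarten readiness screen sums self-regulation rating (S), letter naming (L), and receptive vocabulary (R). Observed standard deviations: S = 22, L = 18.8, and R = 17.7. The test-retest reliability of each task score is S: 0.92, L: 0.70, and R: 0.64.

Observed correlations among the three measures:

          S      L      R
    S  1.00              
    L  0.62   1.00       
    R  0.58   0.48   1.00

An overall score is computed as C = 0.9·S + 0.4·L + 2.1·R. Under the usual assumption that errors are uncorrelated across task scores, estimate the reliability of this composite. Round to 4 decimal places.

0.8260

Var(C) = 0.9²·22² + 0.4²·18.8² + 2.1²·17.7² + 2·[0.36·22·18.8·0.62 + 1.89·22·17.7·0.58 + 0.84·18.8·17.7·0.48] = 1830.2 + 1306.69 = 3136.89.
With uncorrelated errors the cross-covariances are all true-score covariance, so they carry over unchanged; only the diagonal terms shrink to ρᵢσᵢ².
True-score variance = [0.9²·22²·0.92 + 0.4²·18.8²·0.70 + 2.1²·17.7²·0.64] + 1306.69 = 1284.49 + 1306.69 = 2591.18.
Reliability = 2591.18 / 3136.89 = 0.8260.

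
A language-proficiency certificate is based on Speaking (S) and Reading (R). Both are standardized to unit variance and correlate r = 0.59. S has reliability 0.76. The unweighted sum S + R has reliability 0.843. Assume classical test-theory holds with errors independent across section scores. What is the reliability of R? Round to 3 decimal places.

0.741

Var(S+R) = 2 + 2·0.59 = 3.180.
True-score variance = ρ_S + ρ_R + 2·0.59, so 0.843 = (0.76 + ρ_R + 1.18) / 3.180.
ρ_R = 0.843·3.180 − 0.76 − 1.18 = 0.741.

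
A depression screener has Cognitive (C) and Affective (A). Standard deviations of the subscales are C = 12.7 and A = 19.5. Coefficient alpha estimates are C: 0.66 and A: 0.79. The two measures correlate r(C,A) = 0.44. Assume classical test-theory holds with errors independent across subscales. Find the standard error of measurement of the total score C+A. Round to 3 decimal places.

11.606

Var(total) = 541.54 + 217.932 = 759.472.
True-score variance = 406.849 + 217.932 = 624.781, so reliability = 0.8227.
Error variance = 759.472 − 624.781 = 134.691; SEM = √134.691 = 11.606.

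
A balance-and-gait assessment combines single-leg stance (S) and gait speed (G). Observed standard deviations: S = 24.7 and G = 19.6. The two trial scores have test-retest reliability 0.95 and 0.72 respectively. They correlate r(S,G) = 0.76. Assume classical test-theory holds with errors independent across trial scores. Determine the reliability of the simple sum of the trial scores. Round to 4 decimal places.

Var(S+G) = 24.7² + 19.6² + 2·[24.7·19.6·0.76] = 994.25 + 735.862 = 1730.11.
With uncorrelated errors the cross-covariances are all true-score covariance, so they carry over unchanged; only the diagonal terms shrink to ρᵢσᵢ².
True-score variance = [24.7²·0.95 + 19.6²·0.72] + 735.862 = 856.181 + 735.862 = 1592.04.
Reliability = 1592.04 / 1730.11 = 0.9202.

0.9202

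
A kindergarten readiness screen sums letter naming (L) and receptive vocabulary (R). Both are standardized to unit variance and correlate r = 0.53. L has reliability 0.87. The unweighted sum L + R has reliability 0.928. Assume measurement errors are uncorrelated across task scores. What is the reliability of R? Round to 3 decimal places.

Var(L+R) = 2 + 2·0.53 = 3.060.
True-score variance = ρ_L + ρ_R + 2·0.53, so 0.928 = (0.87 + ρ_R + 1.06) / 3.060.
ρ_R = 0.928·3.060 − 0.87 − 1.06 = 0.910.

0.910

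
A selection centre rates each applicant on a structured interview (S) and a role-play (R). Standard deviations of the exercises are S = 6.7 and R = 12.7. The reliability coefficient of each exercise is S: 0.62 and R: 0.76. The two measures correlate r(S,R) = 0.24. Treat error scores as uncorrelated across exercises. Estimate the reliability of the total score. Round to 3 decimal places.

Var(S+R) = 6.7² + 12.7² + 2·[6.7·12.7·0.24] = 206.18 + 40.8432 = 247.023.
Under uncorrelated errors the observed covariances equal the true-score covariances, so only the own-variance terms attenuate.
True-score variance = [6.7²·0.62 + 12.7²·0.76] + 40.8432 = 150.412 + 40.8432 = 191.255.
Reliability = 191.255 / 247.023 = 0.774.

0.774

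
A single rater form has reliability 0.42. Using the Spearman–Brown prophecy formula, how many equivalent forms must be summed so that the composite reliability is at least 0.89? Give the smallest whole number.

k ≥ ρ*(1−ρ₁)/(ρ₁(1−ρ*)) = 0.89·0.58 / (0.42·0.11) = 11.173.
Smallest integer k = 12.

12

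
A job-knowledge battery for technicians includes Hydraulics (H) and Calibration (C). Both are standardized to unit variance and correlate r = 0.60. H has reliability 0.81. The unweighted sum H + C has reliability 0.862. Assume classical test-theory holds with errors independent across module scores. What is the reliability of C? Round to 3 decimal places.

Var(H+C) = 2 + 2·0.60 = 3.200.
True-score variance = ρ_H + ρ_C + 2·0.60, so 0.862 = (0.81 + ρ_C + 1.20) / 3.200.
ρ_C = 0.862·3.200 − 0.81 − 1.20 = 0.748.

0.748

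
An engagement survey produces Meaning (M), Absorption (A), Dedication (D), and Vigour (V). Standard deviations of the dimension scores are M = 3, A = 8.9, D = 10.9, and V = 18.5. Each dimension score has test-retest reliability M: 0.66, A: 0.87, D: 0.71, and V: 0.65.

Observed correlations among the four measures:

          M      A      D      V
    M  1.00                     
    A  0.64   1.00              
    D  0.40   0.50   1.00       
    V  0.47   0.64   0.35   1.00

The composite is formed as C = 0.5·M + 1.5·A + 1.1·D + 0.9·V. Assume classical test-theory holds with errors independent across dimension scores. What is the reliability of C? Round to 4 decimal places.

Var(C) = 0.5²·3² + 1.5²·8.9² + 1.1²·10.9² + 0.9²·18.5² + 2·[0.75·3·8.9·0.64 + 0.55·3·10.9·0.40 + 0.45·3·18.5·0.47 + 1.65·8.9·10.9·0.50 + 1.35·8.9·18.5·0.64 + 0.99·10.9·18.5·0.35] = 601.455 + 647.822 = 1249.28.
With uncorrelated errors the cross-covariances are all true-score covariance, so they carry over unchanged; only the diagonal terms shrink to ρᵢσᵢ².
True-score variance = [0.5²·3²·0.66 + 1.5²·8.9²·0.87 + 1.1²·10.9²·0.71 + 0.9²·18.5²·0.65] + 647.822 = 438.803 + 647.822 = 1086.62.
Reliability = 1086.62 / 1249.28 = 0.8698.

0.8698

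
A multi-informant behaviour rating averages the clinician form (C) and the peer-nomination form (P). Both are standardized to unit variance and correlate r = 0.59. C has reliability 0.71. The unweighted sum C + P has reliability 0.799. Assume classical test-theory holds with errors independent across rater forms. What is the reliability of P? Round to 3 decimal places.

Var(C+P) = 2 + 2·0.59 = 3.180.
True-score variance = ρ_C + ρ_P + 2·0.59, so 0.799 = (0.71 + ρ_P + 1.18) / 3.180.
ρ_P = 0.799·3.180 − 0.71 − 1.18 = 0.651.

0.651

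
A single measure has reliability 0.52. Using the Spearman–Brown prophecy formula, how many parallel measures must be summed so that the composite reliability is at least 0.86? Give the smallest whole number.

6

k ≥ ρ*(1−ρ₁)/(ρ₁(1−ρ*)) = 0.86·0.48 / (0.52·0.14) = 5.670.
Smallest integer k = 6.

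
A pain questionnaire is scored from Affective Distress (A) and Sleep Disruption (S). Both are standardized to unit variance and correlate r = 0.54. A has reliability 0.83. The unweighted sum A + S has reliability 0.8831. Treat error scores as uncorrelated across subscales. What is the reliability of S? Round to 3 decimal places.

0.810

Var(A+S) = 2 + 2·0.54 = 3.080.
True-score variance = ρ_A + ρ_S + 2·0.54, so 0.8831 = (0.83 + ρ_S + 1.08) / 3.080.
ρ_S = 0.8831·3.080 − 0.83 − 1.08 = 0.810.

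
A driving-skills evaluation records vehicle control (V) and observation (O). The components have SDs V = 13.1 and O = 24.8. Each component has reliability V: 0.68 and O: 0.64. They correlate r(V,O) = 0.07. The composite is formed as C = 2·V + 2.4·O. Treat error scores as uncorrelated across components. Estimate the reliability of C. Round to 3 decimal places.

Var(C) = 2²·13.1² + 2.4²·24.8² + 2·[4.8·13.1·24.8·0.07] = 4229.07 + 218.319 = 4447.39.
Under uncorrelated errors the observed covariances equal the true-score covariances, so only the own-variance terms attenuate.
True-score variance = [2²·13.1²·0.68 + 2.4²·24.8²·0.64] + 218.319 = 2734.06 + 218.319 = 2952.38.
Reliability = 2952.38 / 4447.39 = 0.664.

0.664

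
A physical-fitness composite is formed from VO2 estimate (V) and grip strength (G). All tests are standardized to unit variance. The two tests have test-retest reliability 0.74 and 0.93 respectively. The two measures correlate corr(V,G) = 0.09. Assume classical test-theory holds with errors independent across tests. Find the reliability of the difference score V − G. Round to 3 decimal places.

0.819

Var(V−G) = 1 + 1 − 2·0.09 = 2 − 0.18 = 1.82.
Under uncorrelated errors the observed covariances equal the true-score covariances, so only the own-variance terms attenuate.
True-score variance = [0.74 + 0.93] − 0.18 = 1.67 − 0.18 = 1.49.
Reliability = 1.49 / 1.82 = 0.819.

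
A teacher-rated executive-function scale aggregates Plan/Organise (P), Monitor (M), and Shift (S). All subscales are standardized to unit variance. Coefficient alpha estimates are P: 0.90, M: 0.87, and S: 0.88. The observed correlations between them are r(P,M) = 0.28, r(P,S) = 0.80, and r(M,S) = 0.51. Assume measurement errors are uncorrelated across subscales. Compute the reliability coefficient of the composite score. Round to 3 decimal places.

Var(P+M+S) = 3 + 2·[0.28 + 0.80 + 0.51] = 3 + 3.18 = 6.18.
Under uncorrelated errors the observed covariances equal the true-score covariances, so only the own-variance terms attenuate.
True-score variance = [0.90 + 0.87 + 0.88] + 3.18 = 2.65 + 3.18 = 5.83.
Reliability = 5.83 / 6.18 = 0.943.

0.943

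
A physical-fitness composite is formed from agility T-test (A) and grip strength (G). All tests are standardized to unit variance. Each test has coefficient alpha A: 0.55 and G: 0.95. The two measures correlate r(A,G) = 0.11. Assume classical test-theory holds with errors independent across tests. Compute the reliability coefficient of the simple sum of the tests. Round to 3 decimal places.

Var(A+G) = 2 + 2·[0.11] = 2 + 0.22 = 2.22.
Under uncorrelated errors the observed covariances equal the true-score covariances, so only the own-variance terms attenuate.
True-score variance = [0.55 + 0.95] + 0.22 = 1.5 + 0.22 = 1.72.
Reliability = 1.72 / 2.22 = 0.775.

0.775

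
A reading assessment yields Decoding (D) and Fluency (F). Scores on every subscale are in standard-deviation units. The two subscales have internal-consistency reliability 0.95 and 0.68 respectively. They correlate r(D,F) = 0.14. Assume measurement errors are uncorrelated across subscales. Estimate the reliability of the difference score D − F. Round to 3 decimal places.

Var(D−F) = 1 + 1 − 2·0.14 = 2 − 0.28 = 1.72.
Under uncorrelated errors the observed covariances equal the true-score covariances, so only the own-variance terms attenuate.
True-score variance = [0.95 + 0.68] − 0.28 = 1.63 − 0.28 = 1.35.
Reliability = 1.35 / 1.72 = 0.785.

0.785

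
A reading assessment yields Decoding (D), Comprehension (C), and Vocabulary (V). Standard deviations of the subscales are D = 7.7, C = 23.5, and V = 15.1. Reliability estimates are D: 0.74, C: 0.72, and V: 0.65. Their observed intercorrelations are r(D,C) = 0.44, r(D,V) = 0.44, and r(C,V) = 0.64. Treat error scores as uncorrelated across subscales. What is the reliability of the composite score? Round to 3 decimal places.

Var(D+C+V) = 7.7² + 23.5² + 15.1² + 2·[7.7·23.5·0.44 + 7.7·15.1·0.44 + 23.5·15.1·0.64] = 839.55 + 715.762 = 1555.31.
Because errors are independent across components, Cov(Tᵢ,Tⱼ) = Cov(Xᵢ,Xⱼ); the off-diagonal part of the true-score variance is the same as above.
True-score variance = [7.7²·0.74 + 23.5²·0.72 + 15.1²·0.65] + 715.762 = 589.701 + 715.762 = 1305.46.
Reliability = 1305.46 / 1555.31 = 0.839.

0.839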